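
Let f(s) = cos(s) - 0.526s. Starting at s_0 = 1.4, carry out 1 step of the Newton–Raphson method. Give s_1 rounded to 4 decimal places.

1.0252

f'(s) = -sin(s) - 0.526
s_0 = 1.400000: f = -0.566433, f' = -1.511450 → s_1 = 1.400000 - (-0.566433)/(-1.511450) = 1.025239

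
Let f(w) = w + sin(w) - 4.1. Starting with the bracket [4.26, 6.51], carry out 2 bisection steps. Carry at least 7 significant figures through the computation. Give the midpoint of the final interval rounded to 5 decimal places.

f(4.260000) = -0.739405, f(6.510000) = 2.634875 (opposite signs)
step 1: m = 5.385000, f(m) = 0.502802 > 0 → root in [4.260000, 5.385000]
step 2: m = 4.822500, f(m) = -0.271444 < 0 → root in [4.822500, 5.385000]
Midpoint of [4.822500, 5.385000] = 5.103750

5.10375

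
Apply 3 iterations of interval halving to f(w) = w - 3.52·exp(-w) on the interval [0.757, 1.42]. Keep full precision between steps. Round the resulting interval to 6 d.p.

f(0.757000) = -0.894132, f(1.420000) = 0.569167 (opposite signs)
step 1: m = 1.088500, f(m) = -0.096759 < 0 → root in [1.088500, 1.420000]
step 2: m = 1.254250, f(m) = 0.250030 > 0 → root in [1.088500, 1.254250]
step 3: m = 1.171375, f(m) = 0.080385 > 0 → root in [1.088500, 1.171375]

[1.088500, 1.171375]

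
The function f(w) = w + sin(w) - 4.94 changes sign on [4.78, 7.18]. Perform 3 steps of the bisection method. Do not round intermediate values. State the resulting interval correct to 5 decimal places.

f(4.780000) = -1.157715, f(7.180000) = 3.021343 (opposite signs)
step 1: m = 5.980000, f(m) = 0.741438 > 0 → root in [4.780000, 5.980000]
step 2: m = 5.380000, f(m) = -0.345303 < 0 → root in [5.380000, 5.980000]
step 3: m = 5.680000, f(m) = 0.172731 > 0 → root in [5.380000, 5.680000]

[5.38000, 5.68000]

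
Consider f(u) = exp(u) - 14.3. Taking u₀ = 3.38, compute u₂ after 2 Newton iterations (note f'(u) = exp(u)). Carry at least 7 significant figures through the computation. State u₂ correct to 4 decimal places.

2.6802

u_0 = 3.380000: f = 15.070771, f' = 29.370771 → u_1 = 3.380000 - (15.070771)/(29.370771) = 2.866879
u_1 = 2.866879: f = 3.282052, f' = 17.582052 → u_2 = 2.866879 - (3.282052)/(17.582052) = 2.680208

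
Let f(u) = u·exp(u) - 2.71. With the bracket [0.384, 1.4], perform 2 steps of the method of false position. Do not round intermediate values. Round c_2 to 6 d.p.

f(0.384000) = -2.146232, f(1.400000) = 2.967280
step 1: c = 0.810433, f(c) = -0.887431 < 0 → new bracket [0.810433, 1.400000]
step 2: c = 0.946163, f(c) = -0.272865 < 0 → new bracket [0.946163, 1.400000]

0.946163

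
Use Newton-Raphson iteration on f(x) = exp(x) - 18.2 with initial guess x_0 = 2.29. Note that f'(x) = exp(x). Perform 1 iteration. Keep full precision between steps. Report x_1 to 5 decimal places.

Newton update: x ← x − f(x)/f'(x).
x_0 = 2.290000: f = -8.325062, f' = 9.874938 → x_1 = 2.290000 - (-8.325062)/(9.874938) = 3.133050

3.13305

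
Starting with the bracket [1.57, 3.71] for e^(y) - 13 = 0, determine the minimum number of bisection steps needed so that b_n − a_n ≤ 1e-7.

Initial width b − a = 3.71 − 1.57 = 2.140000.
After n steps the width is (b−a)/2^n; need (b−a)/2^n ≤ 1e-7.
So n ≥ log₂(2.140000/1e-7) = log₂(21400000.0000) ≈ 24.3511.
Hence n = 25.

25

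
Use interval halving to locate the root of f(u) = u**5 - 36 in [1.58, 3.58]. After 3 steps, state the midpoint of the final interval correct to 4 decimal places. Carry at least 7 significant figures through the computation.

f(1.580000) = -26.153420, f(3.580000) = 552.051190 (opposite signs)
step 1: m = 2.580000, f(m) = 78.313765 > 0 → root in [1.580000, 2.580000]
step 2: m = 2.080000, f(m) = 2.932893 > 0 → root in [1.580000, 2.080000]
step 3: m = 1.830000, f(m) = -15.476310 < 0 → root in [1.830000, 2.080000]
Midpoint of [1.830000, 2.080000] = 1.955000

1.9550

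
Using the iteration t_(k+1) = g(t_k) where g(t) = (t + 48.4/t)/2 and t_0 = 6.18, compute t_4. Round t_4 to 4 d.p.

6.9570

t_1 = g(6.180000) = 7.005858
t_2 = g(7.005858) = 6.957181
t_3 = g(6.957181) = 6.957011
t_4 = g(6.957011) = 6.957011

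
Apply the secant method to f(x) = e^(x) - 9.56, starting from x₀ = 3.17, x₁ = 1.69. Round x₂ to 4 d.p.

Secant update: x_(k+1) = x_k − f(x_k)·(x_k − x_(k-1))/(f(x_k) − f(x_(k-1))).
f(x_0) = 14.247484, f(x_1) = -4.140519
x_2 = 1.690000 - (-4.140519)·(1.690000 - 3.170000)/(-4.140519 - (14.247484)) = 2.023259; f(x_2) = -1.997067

2.0233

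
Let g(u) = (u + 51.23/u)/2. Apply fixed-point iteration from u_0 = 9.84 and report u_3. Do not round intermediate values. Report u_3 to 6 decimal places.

7.157519

u_1 = g(9.840000) = 7.523150
u_2 = g(7.523150) = 7.166399
u_3 = g(7.166399) = 7.157519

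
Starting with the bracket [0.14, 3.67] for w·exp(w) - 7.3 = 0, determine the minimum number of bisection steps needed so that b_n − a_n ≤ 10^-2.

Initial width b − a = 3.67 − 0.14 = 3.530000.
After n steps the width is (b−a)/2^n; need (b−a)/2^n ≤ 10^-2.
So n ≥ log₂(3.530000/10^-2) = log₂(353.0000) ≈ 8.4635.
Hence n = 9.

9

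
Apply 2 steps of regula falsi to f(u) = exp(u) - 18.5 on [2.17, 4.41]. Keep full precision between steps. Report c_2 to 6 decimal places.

2.651963

f(2.170000) = -9.741716, f(4.410000) = 63.769464
step 1: c = 2.466845, f(c) = -6.714791 < 0 → new bracket [2.466845, 4.410000]
step 2: c = 2.651963, f(c) = -4.318151 < 0 → new bracket [2.651963, 4.410000]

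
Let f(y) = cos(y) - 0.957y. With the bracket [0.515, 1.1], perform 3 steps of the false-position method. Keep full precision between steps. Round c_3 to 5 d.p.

0.75842

f(0.515000) = 0.377438, f(1.100000) = -0.599104
step 1: c = 0.741105, f(c) = 0.028485 > 0 → new bracket [0.741105, 1.100000]
step 2: c = 0.757395, f(c) = 0.001801 > 0 → new bracket [0.757395, 1.100000]
step 3: c = 0.758422, f(c) = 0.000112 > 0 → new bracket [0.758422, 1.100000]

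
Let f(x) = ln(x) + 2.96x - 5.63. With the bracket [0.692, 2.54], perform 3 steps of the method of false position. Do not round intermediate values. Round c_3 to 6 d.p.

1.719319

False-position update: c = (a·f(b) − b·f(a))/(f(b) − f(a)); replace the endpoint whose sign matches f(c).
f(0.692000) = -3.949849, f(2.540000) = 2.820564
step 1: c = 1.770121, f(c) = 0.180604 > 0 → new bracket [0.692000, 1.770121]
step 2: c = 1.722980, f(c) = 0.014075 > 0 → new bracket [0.692000, 1.722980]
step 3: c = 1.719319, f(c) = 0.001112 > 0 → new bracket [0.692000, 1.719319]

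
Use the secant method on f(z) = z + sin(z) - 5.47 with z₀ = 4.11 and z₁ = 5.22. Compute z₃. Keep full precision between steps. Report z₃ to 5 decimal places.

5.83117

f(z_0) = -2.183984, f(z_1) = -1.123908
z_2 = 5.220000 - (-1.123908)·(5.220000 - 4.110000)/(-1.123908 - (-2.183984)) = 6.396838; f(z_2) = 1.040247
z_3 = 6.396838 - (1.040247)·(6.396838 - 5.220000)/(1.040247 - (-1.123908)) = 5.831166; f(z_3) = -0.075617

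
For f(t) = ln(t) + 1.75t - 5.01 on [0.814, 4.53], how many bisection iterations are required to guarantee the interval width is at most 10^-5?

Initial width b − a = 4.53 − 0.814 = 3.716000.
After n steps the width is (b−a)/2^n; need (b−a)/2^n ≤ 10^-5.
So n ≥ log₂(3.716000/10^-5) = log₂(371600.0000) ≈ 18.5034.
Hence n = 19.

19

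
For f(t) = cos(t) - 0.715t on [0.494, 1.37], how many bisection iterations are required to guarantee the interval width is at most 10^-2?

Initial width b − a = 1.37 − 0.494 = 0.876000.
After n steps the width is (b−a)/2^n; need (b−a)/2^n ≤ 10^-2.
So n ≥ log₂(0.876000/10^-2) = log₂(87.6000) ≈ 6.4529.
Hence n = 7.

7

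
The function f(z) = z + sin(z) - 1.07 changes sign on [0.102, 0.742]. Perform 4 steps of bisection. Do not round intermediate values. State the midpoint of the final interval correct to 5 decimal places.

0.56200

f(0.102000) = -0.866177, f(0.742000) = 0.347763 (opposite signs)
step 1: m = 0.422000, f(m) = -0.238414 < 0 → root in [0.422000, 0.742000]
step 2: m = 0.582000, f(m) = 0.061696 > 0 → root in [0.422000, 0.582000]
step 3: m = 0.502000, f(m) = -0.086820 < 0 → root in [0.502000, 0.582000]
step 4: m = 0.542000, f(m) = -0.012150 < 0 → root in [0.542000, 0.582000]
Midpoint of [0.542000, 0.582000] = 0.562000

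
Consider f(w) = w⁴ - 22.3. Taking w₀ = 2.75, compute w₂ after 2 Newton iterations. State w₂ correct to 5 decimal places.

f'(w) = 4w³
w_0 = 2.750000: f = 34.891406, f' = 83.187500 → w_1 = 2.750000 - (34.891406)/(83.187500) = 2.330569
w_1 = 2.330569: f = 7.201762, f' = 50.634433 → w_2 = 2.330569 - (7.201762)/(50.634433) = 2.188339

2.18834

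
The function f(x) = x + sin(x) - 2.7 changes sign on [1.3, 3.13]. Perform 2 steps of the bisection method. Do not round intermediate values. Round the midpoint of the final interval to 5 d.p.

1.52875

f(1.300000) = -0.436442, f(3.130000) = 0.441592 (opposite signs)
step 1: m = 2.215000, f(m) = 0.314578 > 0 → root in [1.300000, 2.215000]
step 2: m = 1.757500, f(m) = 0.040121 > 0 → root in [1.300000, 1.757500]
Midpoint of [1.300000, 1.757500] = 1.528750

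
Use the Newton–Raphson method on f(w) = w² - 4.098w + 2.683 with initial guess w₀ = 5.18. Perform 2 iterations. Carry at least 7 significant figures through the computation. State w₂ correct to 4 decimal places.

3.3719

f'(w) = 2w - 4.098
w_0 = 5.180000: f = 8.287760, f' = 6.262000 → w_1 = 5.180000 - (8.287760)/(6.262000) = 3.856500
w_1 = 3.856500: f = 1.751654, f' = 3.614999 → w_2 = 3.856500 - (1.751654)/(3.614999) = 3.371948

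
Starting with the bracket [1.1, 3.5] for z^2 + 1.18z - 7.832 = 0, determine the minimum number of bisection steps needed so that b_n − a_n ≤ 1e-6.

Initial width b − a = 3.5 − 1.1 = 2.400000.
After n steps the width is (b−a)/2^n; need (b−a)/2^n ≤ 1e-6.
So n ≥ log₂(2.400000/1e-6) = log₂(2400000.0000) ≈ 21.1946.
Hence n = 22.

22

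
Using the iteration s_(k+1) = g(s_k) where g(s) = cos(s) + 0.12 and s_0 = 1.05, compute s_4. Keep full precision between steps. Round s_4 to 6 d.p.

0.876019

s_1 = g(1.050000) = 0.617571
s_2 = g(0.617571) = 0.935287
s_3 = g(0.935287) = 0.713587
s_4 = g(0.713587) = 0.876019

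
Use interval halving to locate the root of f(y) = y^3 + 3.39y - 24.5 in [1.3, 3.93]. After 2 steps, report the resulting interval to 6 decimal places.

f(1.300000) = -17.896000, f(3.930000) = 49.521157 (opposite signs)
step 1: m = 2.615000, f(m) = 2.246808 > 0 → root in [1.300000, 2.615000]
step 2: m = 1.957500, f(m) = -10.363314 < 0 → root in [1.957500, 2.615000]

[1.957500, 2.615000]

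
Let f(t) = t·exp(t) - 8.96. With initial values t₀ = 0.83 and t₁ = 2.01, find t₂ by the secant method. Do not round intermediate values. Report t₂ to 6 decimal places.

f(t_0) = -7.056545, f(t_1) = 6.041268
t_2 = 2.010000 - (6.041268)·(2.010000 - 0.830000)/(6.041268 - (-7.056545)) = 1.465734; f(t_2) = -2.612317

1.465734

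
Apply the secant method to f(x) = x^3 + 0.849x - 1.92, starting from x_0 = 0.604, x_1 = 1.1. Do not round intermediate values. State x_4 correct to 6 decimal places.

1.018230

f(x_0) = -1.186855, f(x_1) = 0.344900
x_2 = 1.100000 - (0.344900)·(1.100000 - 0.604000)/(0.344900 - (-1.186855)) = 0.988317; f(x_2) = -0.115558
x_3 = 0.988317 - (-0.115558)·(0.988317 - 1.100000)/(-0.115558 - (0.344900)) = 1.016346; f(x_3) = -0.007279
x_4 = 1.016346 - (-0.007279)·(1.016346 - 0.988317)/(-0.007279 - (-0.115558)) = 1.018230; f(x_4) = 0.000170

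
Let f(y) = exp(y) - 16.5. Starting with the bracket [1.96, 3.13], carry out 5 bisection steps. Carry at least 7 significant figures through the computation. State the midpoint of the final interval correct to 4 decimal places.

2.8192

f(1.960000) = -9.400673, f(3.130000) = 6.373980 (opposite signs)
step 1: m = 2.545000, f(m) = -3.756772 < 0 → root in [2.545000, 3.130000]
step 2: m = 2.837500, f(m) = 0.573030 > 0 → root in [2.545000, 2.837500]
step 3: m = 2.691250, f(m) = -1.749898 < 0 → root in [2.691250, 2.837500]
step 4: m = 2.764375, f(m) = -0.630881 < 0 → root in [2.764375, 2.837500]
step 5: m = 2.800937, f(m) = -0.039929 < 0 → root in [2.800937, 2.837500]
Midpoint of [2.800937, 2.837500] = 2.819219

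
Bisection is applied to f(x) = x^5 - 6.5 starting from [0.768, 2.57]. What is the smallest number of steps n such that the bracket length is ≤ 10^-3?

11

Initial width b − a = 2.57 − 0.768 = 1.802000.
After n steps the width is (b−a)/2^n; need (b−a)/2^n ≤ 10^-3.
So n ≥ log₂(1.802000/10^-3) = log₂(1802.0000) ≈ 10.8154.
Hence n = 11.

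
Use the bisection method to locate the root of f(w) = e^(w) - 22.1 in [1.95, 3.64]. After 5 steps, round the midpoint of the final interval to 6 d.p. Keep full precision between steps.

3.085469

f(1.950000) = -15.071312, f(3.640000) = 15.991837 (opposite signs)
step 1: m = 2.795000, f(m) = -5.737371 < 0 → root in [2.795000, 3.640000]
step 2: m = 3.217500, f(m) = 2.865628 > 0 → root in [2.795000, 3.217500]
step 3: m = 3.006250, f(m) = -1.888535 < 0 → root in [3.006250, 3.217500]
step 4: m = 3.111875, f(m) = 0.363123 > 0 → root in [3.006250, 3.111875]
step 5: m = 3.059063, f(m) = -0.792428 < 0 → root in [3.059063, 3.111875]
Midpoint of [3.059063, 3.111875] = 3.085469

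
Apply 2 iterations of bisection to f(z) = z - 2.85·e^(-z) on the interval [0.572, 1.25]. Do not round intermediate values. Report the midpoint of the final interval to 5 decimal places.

0.99575

f(0.572000) = -1.036527, f(1.250000) = 0.433461 (opposite signs)
step 1: m = 0.911000, f(m) = -0.235047 < 0 → root in [0.911000, 1.250000]
step 2: m = 1.080500, f(m) = 0.113137 > 0 → root in [0.911000, 1.080500]
Midpoint of [0.911000, 1.080500] = 0.995750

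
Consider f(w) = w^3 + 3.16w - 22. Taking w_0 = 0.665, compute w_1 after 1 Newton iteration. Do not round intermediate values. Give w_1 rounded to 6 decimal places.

5.034499

Newton update: w ← w − f(w)/f'(w).
f'(w) = 3w^2 + 3.16
w_0 = 0.665000: f = -19.604520, f' = 4.486675 → w_1 = 0.665000 - (-19.604520)/(4.486675) = 5.034499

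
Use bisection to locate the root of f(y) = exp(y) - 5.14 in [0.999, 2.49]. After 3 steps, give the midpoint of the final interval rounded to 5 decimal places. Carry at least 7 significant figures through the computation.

f(0.999000) = -2.424435, f(2.490000) = 6.921276 (opposite signs)
step 1: m = 1.744500, f(m) = 0.583039 > 0 → root in [0.999000, 1.744500]
step 2: m = 1.371750, f(m) = -1.197756 < 0 → root in [1.371750, 1.744500]
step 3: m = 1.558125, f(m) = -0.390093 < 0 → root in [1.558125, 1.744500]
Midpoint of [1.558125, 1.744500] = 1.651312

1.65131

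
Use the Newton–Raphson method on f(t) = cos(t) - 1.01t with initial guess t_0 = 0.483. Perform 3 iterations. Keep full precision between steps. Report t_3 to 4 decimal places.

0.7347

f'(t) = -sin(t) - 1.01
t_0 = 0.483000: f = 0.397776, f' = -1.474438 → t_1 = 0.483000 - (0.397776)/(-1.474438) = 0.752781
t_1 = 0.752781: f = -0.030519, f' = -1.693671 → t_2 = 0.752781 - (-0.030519)/(-1.693671) = 0.734762
t_2 = 0.734762: f = -0.000119, f' = -1.680411 → t_3 = 0.734762 - (-0.000119)/(-1.680411) = 0.734691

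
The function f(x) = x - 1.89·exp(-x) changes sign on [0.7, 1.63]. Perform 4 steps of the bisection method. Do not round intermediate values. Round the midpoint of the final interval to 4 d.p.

f(0.700000) = -0.238546, f(1.630000) = 1.259693 (opposite signs)
step 1: m = 1.165000, f(m) = 0.575466 > 0 → root in [0.700000, 1.165000]
step 2: m = 0.932500, f(m) = 0.188655 > 0 → root in [0.700000, 0.932500]
step 3: m = 0.816250, f(m) = -0.019293 < 0 → root in [0.816250, 0.932500]
step 4: m = 0.874375, f(m) = 0.086013 > 0 → root in [0.816250, 0.874375]
Midpoint of [0.816250, 0.874375] = 0.845312

0.8453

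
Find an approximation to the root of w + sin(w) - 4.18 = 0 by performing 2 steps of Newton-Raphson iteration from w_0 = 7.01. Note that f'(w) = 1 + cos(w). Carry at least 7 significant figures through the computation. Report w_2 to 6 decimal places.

w_0 = 7.010000: f = 3.494493, f' = 1.747295 → w_1 = 7.010000 - (3.494493)/(1.747295) = 5.010055
w_1 = 5.010055: f = -0.125968, f' = 1.293290 → w_2 = 5.010055 - (-0.125968)/(1.293290) = 5.107457

5.107457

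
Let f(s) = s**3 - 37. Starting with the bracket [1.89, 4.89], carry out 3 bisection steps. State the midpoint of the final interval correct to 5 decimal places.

3.20250

f(1.890000) = -30.248731, f(4.890000) = 79.930169 (opposite signs)
step 1: m = 3.390000, f(m) = 1.958219 > 0 → root in [1.890000, 3.390000]
step 2: m = 2.640000, f(m) = -18.600256 < 0 → root in [2.640000, 3.390000]
step 3: m = 3.015000, f(m) = -9.592972 < 0 → root in [3.015000, 3.390000]
Midpoint of [3.015000, 3.390000] = 3.202500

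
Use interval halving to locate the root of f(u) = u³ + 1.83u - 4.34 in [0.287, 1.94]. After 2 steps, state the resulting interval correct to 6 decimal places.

[1.113500, 1.526750]

f(0.287000) = -3.791150, f(1.940000) = 6.511584 (opposite signs)
step 1: m = 1.113500, f(m) = -0.921686 < 0 → root in [1.113500, 1.940000]
step 2: m = 1.526750, f(m) = 2.012754 > 0 → root in [1.113500, 1.526750]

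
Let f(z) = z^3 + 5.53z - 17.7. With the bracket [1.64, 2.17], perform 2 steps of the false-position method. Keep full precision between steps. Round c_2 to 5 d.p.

False-position update: c = (a·f(b) − b·f(a))/(f(b) − f(a)); replace the endpoint whose sign matches f(c).
f(1.640000) = -4.219856, f(2.170000) = 4.518413
step 1: c = 1.895946, f(c) = -0.400232 < 0 → new bracket [1.895946, 2.170000]
step 2: c = 1.918246, f(c) = -0.033596 < 0 → new bracket [1.918246, 2.170000]

1.91825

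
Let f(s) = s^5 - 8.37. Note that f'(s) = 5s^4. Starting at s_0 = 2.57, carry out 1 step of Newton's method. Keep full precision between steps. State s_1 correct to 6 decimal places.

2.094373

s_0 = 2.570000: f = 103.745489, f' = 218.123520 → s_1 = 2.570000 - (103.745489)/(218.123520) = 2.094373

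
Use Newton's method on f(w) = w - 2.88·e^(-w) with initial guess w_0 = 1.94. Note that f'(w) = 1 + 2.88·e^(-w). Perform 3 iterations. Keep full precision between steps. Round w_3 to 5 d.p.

1.02909

w_0 = 1.940000: f = 1.526133, f' = 1.413867 → w_1 = 1.940000 - (1.526133)/(1.413867) = 0.860597
w_1 = 0.860597: f = -0.357382, f' = 2.217979 → w_2 = 0.860597 - (-0.357382)/(2.217979) = 1.021727
w_2 = 1.021727: f = -0.014995, f' = 2.036722 → w_3 = 1.021727 - (-0.014995)/(2.036722) = 1.029089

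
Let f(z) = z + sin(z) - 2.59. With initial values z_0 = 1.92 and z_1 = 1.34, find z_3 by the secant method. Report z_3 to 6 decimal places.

f(z_0) = 0.269645, f(z_1) = -0.276515
z_2 = 1.340000 - (-0.276515)·(1.340000 - 1.920000)/(-0.276515 - (0.269645)) = 1.633648; f(z_2) = 0.041673
z_3 = 1.633648 - (0.041673)·(1.633648 - 1.340000)/(0.041673 - (-0.276515)) = 1.595189; f(z_3) = 0.004891

1.595189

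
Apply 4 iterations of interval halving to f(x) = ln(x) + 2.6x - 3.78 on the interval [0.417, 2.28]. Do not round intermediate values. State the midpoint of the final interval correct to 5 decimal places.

f(0.417000) = -3.570469, f(2.280000) = 2.972175 (opposite signs)
step 1: m = 1.348500, f(m) = 0.025093 > 0 → root in [0.417000, 1.348500]
step 2: m = 0.882750, f(m) = -1.609563 < 0 → root in [0.882750, 1.348500]
step 3: m = 1.115625, f(m) = -0.769960 < 0 → root in [1.115625, 1.348500]
step 4: m = 1.232062, f(m) = -0.367948 < 0 → root in [1.232062, 1.348500]
Midpoint of [1.232062, 1.348500] = 1.290281

1.29028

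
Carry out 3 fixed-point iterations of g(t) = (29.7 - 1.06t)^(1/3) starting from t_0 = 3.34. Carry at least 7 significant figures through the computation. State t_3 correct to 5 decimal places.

t_1 = g(3.340000) = 2.968545
t_2 = g(2.968545) = 2.983365
t_3 = g(2.983365) = 2.982777

2.98278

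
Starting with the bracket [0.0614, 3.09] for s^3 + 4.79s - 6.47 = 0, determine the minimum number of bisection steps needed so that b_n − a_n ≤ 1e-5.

19

Initial width b − a = 3.09 − 0.0614 = 3.028600.
After n steps the width is (b−a)/2^n; need (b−a)/2^n ≤ 1e-5.
So n ≥ log₂(3.028600/1e-5) = log₂(302860.0000) ≈ 18.2083.
Hence n = 19.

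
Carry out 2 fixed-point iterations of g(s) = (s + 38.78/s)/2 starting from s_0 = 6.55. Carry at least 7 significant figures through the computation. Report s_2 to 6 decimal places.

s_1 = g(6.550000) = 6.235305
s_2 = g(6.235305) = 6.227364

6.227364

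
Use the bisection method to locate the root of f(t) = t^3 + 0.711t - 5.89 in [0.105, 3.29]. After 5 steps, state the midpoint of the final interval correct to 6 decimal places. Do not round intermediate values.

1.647734

f(0.105000) = -5.814187, f(3.290000) = 32.060479 (opposite signs)
step 1: m = 1.697500, f(m) = 0.208279 > 0 → root in [0.105000, 1.697500]
step 2: m = 0.901250, f(m) = -4.517170 < 0 → root in [0.901250, 1.697500]
step 3: m = 1.299375, f(m) = -2.772312 < 0 → root in [1.299375, 1.697500]
step 4: m = 1.498438, f(m) = -1.460147 < 0 → root in [1.498438, 1.697500]
step 5: m = 1.597969, f(m) = -0.673424 < 0 → root in [1.597969, 1.697500]
Midpoint of [1.597969, 1.697500] = 1.647734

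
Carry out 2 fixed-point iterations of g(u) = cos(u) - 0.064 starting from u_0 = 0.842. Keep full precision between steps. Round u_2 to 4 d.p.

0.7602

u_1 = g(0.842000) = 0.601972
u_2 = g(0.601972) = 0.760220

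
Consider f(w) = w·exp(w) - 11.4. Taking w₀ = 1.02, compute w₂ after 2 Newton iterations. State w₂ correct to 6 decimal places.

2.082485

f'(w) = (w + 1)·exp(w)
w_0 = 1.020000: f = -8.571341, f' = 5.601853 → w_1 = 1.020000 - (-8.571341)/(5.601853) = 2.550090
w_1 = 2.550090: f = 21.262218, f' = 45.470478 → w_2 = 2.550090 - (21.262218)/(45.470478) = 2.082485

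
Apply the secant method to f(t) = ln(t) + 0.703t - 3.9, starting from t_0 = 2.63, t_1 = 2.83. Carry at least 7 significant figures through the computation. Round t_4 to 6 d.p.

3.690309

Secant update: t_(k+1) = t_k − f(t_k)·(t_k − t_(k-1))/(f(t_k) − f(t_(k-1))).
f(t_0) = -1.084126, f(t_1) = -0.870233
t_2 = 2.830000 - (-0.870233)·(2.830000 - 2.630000)/(-0.870233 - (-1.084126)) = 3.643710; f(t_2) = -0.045470
t_3 = 3.643710 - (-0.045470)·(3.643710 - 2.830000)/(-0.045470 - (-0.870233)) = 3.688570; f(t_3) = -0.001696
t_4 = 3.688570 - (-0.001696)·(3.688570 - 3.643710)/(-0.001696 - (-0.045470)) = 3.690309; f(t_4) = -0.000003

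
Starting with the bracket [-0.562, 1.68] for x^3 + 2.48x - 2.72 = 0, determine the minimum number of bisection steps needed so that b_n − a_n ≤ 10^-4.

Initial width b − a = 1.68 − -0.562 = 2.242000.
After n steps the width is (b−a)/2^n; need (b−a)/2^n ≤ 10^-4.
So n ≥ log₂(2.242000/10^-4) = log₂(22420.0000) ≈ 14.4525.
Hence n = 15.

15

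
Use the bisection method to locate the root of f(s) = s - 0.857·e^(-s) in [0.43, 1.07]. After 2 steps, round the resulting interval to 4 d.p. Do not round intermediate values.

f(0.430000) = -0.127486, f(1.070000) = 0.776042 (opposite signs)
step 1: m = 0.750000, f(m) = 0.345182 > 0 → root in [0.430000, 0.750000]
step 2: m = 0.590000, f(m) = 0.114942 > 0 → root in [0.430000, 0.590000]

[0.4300, 0.5900]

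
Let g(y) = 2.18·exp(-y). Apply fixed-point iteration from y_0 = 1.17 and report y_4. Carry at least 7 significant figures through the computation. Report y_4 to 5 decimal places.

1.06139

y_1 = g(1.170000) = 0.676600
y_2 = g(0.676600) = 1.108187
y_3 = g(1.108187) = 0.719743
y_4 = g(0.719743) = 1.061393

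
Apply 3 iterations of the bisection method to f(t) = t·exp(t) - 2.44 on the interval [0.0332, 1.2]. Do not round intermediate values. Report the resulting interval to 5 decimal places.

f(0.033200) = -2.405679, f(1.200000) = 1.544140 (opposite signs)
step 1: m = 0.616600, f(m) = -1.297675 < 0 → root in [0.616600, 1.200000]
step 2: m = 0.908300, f(m) = -0.187323 < 0 → root in [0.908300, 1.200000]
step 3: m = 1.054150, f(m) = 0.584920 > 0 → root in [0.908300, 1.054150]

[0.90830, 1.05415]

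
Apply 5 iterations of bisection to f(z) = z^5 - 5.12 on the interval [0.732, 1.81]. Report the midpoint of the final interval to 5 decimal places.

1.38891

f(0.732000) = -4.909837, f(1.810000) = 14.306424 (opposite signs)
step 1: m = 1.271000, f(m) = -1.803135 < 0 → root in [1.271000, 1.810000]
step 2: m = 1.540500, f(m) = 3.555780 > 0 → root in [1.271000, 1.540500]
step 3: m = 1.405750, f(m) = 0.369597 > 0 → root in [1.271000, 1.405750]
step 4: m = 1.338375, f(m) = -0.825733 < 0 → root in [1.338375, 1.405750]
step 5: m = 1.372062, f(m) = -0.257390 < 0 → root in [1.372062, 1.405750]
Midpoint of [1.372062, 1.405750] = 1.388906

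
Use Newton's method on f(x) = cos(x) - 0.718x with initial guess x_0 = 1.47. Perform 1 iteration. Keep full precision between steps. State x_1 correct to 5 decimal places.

f'(x) = -sin(x) - 0.718
x_0 = 1.470000: f = -0.954834, f' = -1.712924 → x_1 = 1.470000 - (-0.954834)/(-1.712924) = 0.912571

0.91257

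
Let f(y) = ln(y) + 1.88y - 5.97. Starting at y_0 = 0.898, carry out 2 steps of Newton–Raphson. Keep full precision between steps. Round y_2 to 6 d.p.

2.652899

f'(y) = 1/y + 1.88
y_0 = 0.898000: f = -4.389345, f' = 2.993586 → y_1 = 0.898000 - (-4.389345)/(2.993586) = 2.364250
y_1 = 2.364250: f = -0.664749, f' = 2.302967 → y_2 = 2.364250 - (-0.664749)/(2.302967) = 2.652899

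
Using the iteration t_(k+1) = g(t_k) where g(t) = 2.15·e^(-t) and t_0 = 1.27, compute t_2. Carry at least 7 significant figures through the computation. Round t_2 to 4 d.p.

t_1 = g(1.270000) = 0.603788
t_2 = g(0.603788) = 1.175484

1.1755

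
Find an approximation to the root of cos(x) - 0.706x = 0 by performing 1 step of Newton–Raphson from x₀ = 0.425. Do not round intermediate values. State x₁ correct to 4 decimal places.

0.9713

Newton update: x ← x − f(x)/f'(x).
f'(x) = -sin(x) - 0.706
x_0 = 0.425000: f = 0.610989, f' = -1.118321 → x_1 = 0.425000 - (0.610989)/(-1.118321) = 0.971345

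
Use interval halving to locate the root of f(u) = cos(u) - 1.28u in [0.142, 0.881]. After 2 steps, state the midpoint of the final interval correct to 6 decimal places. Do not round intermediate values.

f(0.142000) = 0.808175, f(0.881000) = -0.491300 (opposite signs)
step 1: m = 0.511500, f(m) = 0.217291 > 0 → root in [0.511500, 0.881000]
step 2: m = 0.696250, f(m) = -0.123947 < 0 → root in [0.511500, 0.696250]
Midpoint of [0.511500, 0.696250] = 0.603875

0.603875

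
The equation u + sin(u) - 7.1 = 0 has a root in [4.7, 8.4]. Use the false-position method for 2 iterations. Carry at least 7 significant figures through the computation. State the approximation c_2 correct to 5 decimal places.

6.67705

False-position update: c = (a·f(b) − b·f(a))/(f(b) − f(a)); replace the endpoint whose sign matches f(c).
f(4.700000) = -3.399923, f(8.400000) = 2.154599
step 1: c = 6.964770, f(c) = 0.494795 > 0 → new bracket [4.700000, 6.964770]
step 2: c = 6.677048, f(c) = -0.039194 < 0 → new bracket [6.677048, 6.964770]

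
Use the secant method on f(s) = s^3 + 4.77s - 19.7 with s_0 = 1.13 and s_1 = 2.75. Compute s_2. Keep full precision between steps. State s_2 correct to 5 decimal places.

f(s_0) = -12.867003, f(s_1) = 14.214375
s_2 = 2.750000 - (14.214375)·(2.750000 - 1.130000)/(14.214375 - (-12.867003)) = 1.899700; f(s_2) = -3.782675

1.89970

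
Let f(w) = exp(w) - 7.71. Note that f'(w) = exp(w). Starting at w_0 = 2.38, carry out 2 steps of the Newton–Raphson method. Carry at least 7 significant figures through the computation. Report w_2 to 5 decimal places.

w_0 = 2.380000: f = 3.094903, f' = 10.804903 → w_1 = 2.380000 - (3.094903)/(10.804903) = 2.093565
w_1 = 2.093565: f = 0.403789, f' = 8.113789 → w_2 = 2.093565 - (0.403789)/(8.113789) = 2.043799

2.04380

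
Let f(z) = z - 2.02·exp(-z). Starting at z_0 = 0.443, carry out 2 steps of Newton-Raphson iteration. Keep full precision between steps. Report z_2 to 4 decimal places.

0.8568

f'(z) = 1 + 2.02·exp(-z)
z_0 = 0.443000: f = -0.854057, f' = 2.297057 → z_1 = 0.443000 - (-0.854057)/(2.297057) = 0.814805
z_1 = 0.814805: f = -0.079501, f' = 1.894306 → z_2 = 0.814805 - (-0.079501)/(1.894306) = 0.856773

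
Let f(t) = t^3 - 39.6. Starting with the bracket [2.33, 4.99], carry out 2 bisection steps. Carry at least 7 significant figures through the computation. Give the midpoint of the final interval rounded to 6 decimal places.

3.327500

f(2.330000) = -26.950663, f(4.990000) = 84.651499 (opposite signs)
step 1: m = 3.660000, f(m) = 9.427896 > 0 → root in [2.330000, 3.660000]
step 2: m = 2.995000, f(m) = -12.734775 < 0 → root in [2.995000, 3.660000]
Midpoint of [2.995000, 3.660000] = 3.327500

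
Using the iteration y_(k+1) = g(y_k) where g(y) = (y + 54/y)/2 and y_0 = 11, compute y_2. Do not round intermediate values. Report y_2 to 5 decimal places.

7.37156

y_1 = g(11.000000) = 7.954545
y_2 = g(7.954545) = 7.371558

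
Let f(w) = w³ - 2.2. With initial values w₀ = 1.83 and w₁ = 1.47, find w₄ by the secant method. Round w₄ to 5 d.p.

Secant update: w_(k+1) = w_k − f(w_k)·(w_k − w_(k-1))/(f(w_k) − f(w_(k-1))).
f(w_0) = 3.928487, f(w_1) = 0.976523
w_2 = 1.470000 - (0.976523)·(1.470000 - 1.830000)/(0.976523 - (3.928487)) = 1.350910; f(w_2) = 0.265356
w_3 = 1.350910 - (0.265356)·(1.350910 - 1.470000)/(0.265356 - (0.976523)) = 1.306475; f(w_3) = 0.029991
w_4 = 1.306475 - (0.029991)·(1.306475 - 1.350910)/(0.029991 - (0.265356)) = 1.300813; f(w_4) = 0.001123

1.30081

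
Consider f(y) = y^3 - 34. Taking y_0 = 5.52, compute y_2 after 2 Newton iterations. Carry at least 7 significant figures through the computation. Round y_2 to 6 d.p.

f'(y) = 3y^2
y_0 = 5.520000: f = 134.196608, f' = 91.411200 → y_1 = 5.520000 - (134.196608)/(91.411200) = 4.051946
y_1 = 4.051946: f = 32.525913, f' = 49.254791 → y_2 = 4.051946 - (32.525913)/(49.254791) = 3.391585

3.391585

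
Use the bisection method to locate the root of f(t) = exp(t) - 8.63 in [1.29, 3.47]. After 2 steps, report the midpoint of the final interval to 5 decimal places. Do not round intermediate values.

f(1.290000) = -4.997213, f(3.470000) = 23.506742 (opposite signs)
step 1: m = 2.380000, f(m) = 2.174903 > 0 → root in [1.290000, 2.380000]
step 2: m = 1.835000, f(m) = -2.364866 < 0 → root in [1.835000, 2.380000]
Midpoint of [1.835000, 2.380000] = 2.107500

2.10750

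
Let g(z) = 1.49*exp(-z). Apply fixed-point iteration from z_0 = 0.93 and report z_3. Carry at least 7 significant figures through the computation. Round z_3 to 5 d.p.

0.65121

z_1 = g(0.930000) = 0.587885
z_2 = g(0.587885) = 0.827696
z_3 = g(0.827696) = 0.651212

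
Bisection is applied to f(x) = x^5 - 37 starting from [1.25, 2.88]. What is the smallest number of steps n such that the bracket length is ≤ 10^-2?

Initial width b − a = 2.88 − 1.25 = 1.630000.
After n steps the width is (b−a)/2^n; need (b−a)/2^n ≤ 10^-2.
So n ≥ log₂(1.630000/10^-2) = log₂(163.0000) ≈ 7.3487.
Hence n = 8.

8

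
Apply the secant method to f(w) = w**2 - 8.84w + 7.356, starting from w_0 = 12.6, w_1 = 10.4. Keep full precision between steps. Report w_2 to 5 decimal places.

f(w_0) = 54.732000, f(w_1) = 23.580000
w_2 = 10.400000 - (23.580000)·(10.400000 - 12.600000)/(23.580000 - (54.732000)) = 8.734746; f(w_2) = 6.436631

8.73475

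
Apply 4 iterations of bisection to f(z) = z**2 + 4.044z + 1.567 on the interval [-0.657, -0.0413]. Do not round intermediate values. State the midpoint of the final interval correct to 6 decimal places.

f(-0.657000) = -0.658259, f(-0.041300) = 1.401688 (opposite signs)
step 1: m = -0.349150, f(m) = 0.276943 > 0 → root in [-0.657000, -0.349150]
step 2: m = -0.503075, f(m) = -0.214351 < 0 → root in [-0.503075, -0.349150]
step 3: m = -0.426113, f(m) = 0.025373 > 0 → root in [-0.503075, -0.426113]
step 4: m = -0.464594, f(m) = -0.095970 < 0 → root in [-0.464594, -0.426113]
Midpoint of [-0.464594, -0.426113] = -0.445353

-0.445353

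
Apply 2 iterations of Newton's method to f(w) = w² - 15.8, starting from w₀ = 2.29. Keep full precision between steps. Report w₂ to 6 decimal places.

f'(w) = 2w
w_0 = 2.290000: f = -10.555900, f' = 4.580000 → w_1 = 2.290000 - (-10.555900)/(4.580000) = 4.594782
w_1 = 4.594782: f = 5.312018, f' = 9.189563 → w_2 = 4.594782 - (5.312018)/(9.189563) = 4.016733

4.016733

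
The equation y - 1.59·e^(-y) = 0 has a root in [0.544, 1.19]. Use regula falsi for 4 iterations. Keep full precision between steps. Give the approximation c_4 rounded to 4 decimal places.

f(0.544000) = -0.378871, f(1.190000) = 0.706288
step 1: c = 0.769543, f(c) = 0.033017 > 0 → new bracket [0.544000, 0.769543]
step 2: c = 0.751464, f(c) = 0.001500 > 0 → new bracket [0.544000, 0.751464]
step 3: c = 0.750646, f(c) = 0.000068 > 0 → new bracket [0.544000, 0.750646]
step 4: c = 0.750609, f(c) = 0.000003 > 0 → new bracket [0.544000, 0.750609]

0.7506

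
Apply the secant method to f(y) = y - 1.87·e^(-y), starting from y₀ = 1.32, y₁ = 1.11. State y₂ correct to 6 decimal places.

0.792669

f(y_0) = 0.820457, f(y_1) = 0.493725
y_2 = 1.110000 - (0.493725)·(1.110000 - 1.320000)/(0.493725 - (0.820457)) = 0.792669; f(y_2) = -0.053758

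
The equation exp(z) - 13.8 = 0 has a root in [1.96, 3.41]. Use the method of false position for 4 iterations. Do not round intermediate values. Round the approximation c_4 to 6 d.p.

f(1.960000) = -6.700673, f(3.410000) = 16.465244
step 1: c = 2.379408, f(c) = -3.001490 < 0 → new bracket [2.379408, 3.410000]
step 2: c = 2.538311, f(c) = -1.141732 < 0 → new bracket [2.538311, 3.410000]
step 3: c = 2.594836, f(c) = -0.405614 < 0 → new bracket [2.594836, 3.410000]
step 4: c = 2.614434, f(c) = -0.140516 < 0 → new bracket [2.614434, 3.410000]

2.614434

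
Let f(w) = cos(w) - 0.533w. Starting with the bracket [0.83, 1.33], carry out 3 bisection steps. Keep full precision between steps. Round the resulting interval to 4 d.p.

[0.9550, 1.0175]

f(0.830000) = 0.232486, f(1.330000) = -0.470414 (opposite signs)
step 1: m = 1.080000, f(m) = -0.104312 < 0 → root in [0.830000, 1.080000]
step 2: m = 0.955000, f(m) = 0.068594 > 0 → root in [0.955000, 1.080000]
step 3: m = 1.017500, f(m) = -0.016833 < 0 → root in [0.955000, 1.017500]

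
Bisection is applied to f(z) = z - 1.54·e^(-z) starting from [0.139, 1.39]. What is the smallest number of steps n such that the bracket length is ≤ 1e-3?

Initial width b − a = 1.39 − 0.139 = 1.251000.
After n steps the width is (b−a)/2^n; need (b−a)/2^n ≤ 1e-3.
So n ≥ log₂(1.251000/1e-3) = log₂(1251.0000) ≈ 10.2889.
Hence n = 11.

11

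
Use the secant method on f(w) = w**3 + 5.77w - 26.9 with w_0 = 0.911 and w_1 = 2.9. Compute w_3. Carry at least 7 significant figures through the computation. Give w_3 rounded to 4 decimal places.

2.3228

f(w_0) = -20.887472, f(w_1) = 14.222000
w_2 = 2.900000 - (14.222000)·(2.900000 - 0.911000)/(14.222000 - (-20.887472)) = 2.094304; f(w_2) = -5.630018
w_3 = 2.094304 - (-5.630018)·(2.094304 - 2.900000)/(-5.630018 - (14.222000)) = 2.322799; f(w_3) = -0.965034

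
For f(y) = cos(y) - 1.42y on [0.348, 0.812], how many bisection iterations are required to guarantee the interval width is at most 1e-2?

6

Initial width b − a = 0.812 − 0.348 = 0.464000.
After n steps the width is (b−a)/2^n; need (b−a)/2^n ≤ 1e-2.
So n ≥ log₂(0.464000/1e-2) = log₂(46.4000) ≈ 5.5361.
Hence n = 6.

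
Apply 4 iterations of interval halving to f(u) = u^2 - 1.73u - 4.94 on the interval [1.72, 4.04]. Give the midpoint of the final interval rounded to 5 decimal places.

f(1.720000) = -4.957200, f(4.040000) = 4.392400 (opposite signs)
step 1: m = 2.880000, f(m) = -1.628000 < 0 → root in [2.880000, 4.040000]
step 2: m = 3.460000, f(m) = 1.045800 > 0 → root in [2.880000, 3.460000]
step 3: m = 3.170000, f(m) = -0.375200 < 0 → root in [3.170000, 3.460000]
step 4: m = 3.315000, f(m) = 0.314275 > 0 → root in [3.170000, 3.315000]
Midpoint of [3.170000, 3.315000] = 3.242500

3.24250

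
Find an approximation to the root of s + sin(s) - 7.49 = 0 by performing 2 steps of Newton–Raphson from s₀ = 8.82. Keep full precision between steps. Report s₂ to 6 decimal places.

13.038600

Newton update: s ← s − f(s)/f'(s).
f'(s) = 1 + cos(s)
s_0 = 8.820000: f = 1.898579, f' = 0.177372 → s_1 = 8.820000 - (1.898579)/(0.177372) = -1.883963
s_1 = -1.883963: f = -10.325326, f' = 0.691927 → s_2 = -1.883963 - (-10.325326)/(0.691927) = 13.038600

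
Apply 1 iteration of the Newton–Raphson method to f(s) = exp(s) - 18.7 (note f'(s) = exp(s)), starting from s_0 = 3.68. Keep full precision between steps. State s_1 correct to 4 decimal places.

3.1517

Newton update: s ← s − f(s)/f'(s).
s_0 = 3.680000: f = 20.946394, f' = 39.646394 → s_1 = 3.680000 - (20.946394)/(39.646394) = 3.151670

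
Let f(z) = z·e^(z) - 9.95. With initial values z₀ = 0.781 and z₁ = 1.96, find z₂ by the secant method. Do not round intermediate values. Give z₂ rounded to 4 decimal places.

f(z_0) = -8.244566, f(z_1) = 3.964681
z_2 = 1.960000 - (3.964681)·(1.960000 - 0.781000)/(3.964681 - (-8.244566)) = 1.577146; f(z_2) = -2.314848

1.5771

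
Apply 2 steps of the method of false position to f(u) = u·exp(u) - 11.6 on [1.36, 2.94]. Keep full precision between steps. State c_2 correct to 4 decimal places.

1.6783

False-position update: c = (a·f(b) − b·f(a))/(f(b) − f(a)); replace the endpoint whose sign matches f(c).
f(1.360000) = -6.301177, f(2.940000) = 44.012588
step 1: c = 1.557875, f(c) = -4.202083 < 0 → new bracket [1.557875, 2.940000]
step 2: c = 1.678333, f(c) = -2.609815 < 0 → new bracket [1.678333, 2.940000]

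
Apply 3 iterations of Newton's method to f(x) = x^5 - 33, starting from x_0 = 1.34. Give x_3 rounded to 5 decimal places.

f'(x) = 5x^4
x_0 = 1.340000: f = -28.679600, f' = 16.120897 → x_1 = 1.340000 - (-28.679600)/(16.120897) = 3.119033
x_1 = 3.119033: f = 262.188554, f' = 473.205317 → x_2 = 3.119033 - (262.188554)/(473.205317) = 2.564963
x_2 = 2.564963: f = 78.021140, f' = 216.418583 → x_3 = 2.564963 - (78.021140)/(216.418583) = 2.204453

2.20445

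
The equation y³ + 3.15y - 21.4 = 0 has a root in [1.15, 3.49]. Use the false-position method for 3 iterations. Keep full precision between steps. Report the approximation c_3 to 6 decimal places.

2.352687

f(1.150000) = -16.256625, f(3.490000) = 32.102049
step 1: c = 1.936632, f(c) = -8.036180 < 0 → new bracket [1.936632, 3.490000]
step 2: c = 2.247636, f(c) = -2.965183 < 0 → new bracket [2.247636, 3.490000]
step 3: c = 2.352687, f(c) = -0.966595 < 0 → new bracket [2.352687, 3.490000]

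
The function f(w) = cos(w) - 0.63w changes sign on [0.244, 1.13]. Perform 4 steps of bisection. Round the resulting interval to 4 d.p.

[0.9085, 0.9639]

f(0.244000) = 0.816659, f(1.130000) = -0.285240 (opposite signs)
step 1: m = 0.687000, f(m) = 0.340342 > 0 → root in [0.687000, 1.130000]
step 2: m = 0.908500, f(m) = 0.042574 > 0 → root in [0.908500, 1.130000]
step 3: m = 1.019250, f(m) = -0.118123 < 0 → root in [0.908500, 1.019250]
step 4: m = 0.963875, f(m) = -0.036900 < 0 → root in [0.908500, 0.963875]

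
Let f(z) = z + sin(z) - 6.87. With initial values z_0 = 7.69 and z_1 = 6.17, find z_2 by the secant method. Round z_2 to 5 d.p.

f(z_0) = 1.806585, f(z_1) = -0.812944
z_2 = 6.170000 - (-0.812944)·(6.170000 - 7.690000)/(-0.812944 - (1.806585)) = 6.641716; f(z_2) = 0.122615

6.64172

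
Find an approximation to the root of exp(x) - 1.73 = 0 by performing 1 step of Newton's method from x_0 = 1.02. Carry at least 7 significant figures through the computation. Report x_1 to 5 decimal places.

0.64383

f'(x) = exp(x)
x_0 = 1.020000: f = 1.043195, f' = 2.773195 → x_1 = 1.020000 - (1.043195)/(2.773195) = 0.643829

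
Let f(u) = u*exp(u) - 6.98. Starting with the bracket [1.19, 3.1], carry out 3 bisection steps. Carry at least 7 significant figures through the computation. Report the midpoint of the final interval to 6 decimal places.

f(1.190000) = -3.068373, f(3.100000) = 61.833649 (opposite signs)
step 1: m = 2.145000, f(m) = 11.342678 > 0 → root in [1.190000, 2.145000]
step 2: m = 1.667500, f(m) = 1.855922 > 0 → root in [1.190000, 1.667500]
step 3: m = 1.428750, f(m) = -1.017142 < 0 → root in [1.428750, 1.667500]
Midpoint of [1.428750, 1.667500] = 1.548125

1.548125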